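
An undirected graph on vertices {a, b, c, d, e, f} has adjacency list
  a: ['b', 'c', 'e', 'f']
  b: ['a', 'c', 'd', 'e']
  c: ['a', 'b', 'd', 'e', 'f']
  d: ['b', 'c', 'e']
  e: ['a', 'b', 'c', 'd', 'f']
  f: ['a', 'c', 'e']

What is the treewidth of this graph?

A width-3 tree decomposition is:
Bags: B1 = {a, b, c, e}  B2 = {b, c, d, e}  B3 = {a, c, e, f}
Tree: B1–B2, B1–B3
Every bag has size at most 4, so the width is 4 − 1 = 3 and tw(G) ≤ 3. Conversely, {a, c, e, f} is a clique of size 4, and the vertices of any clique must share a bag in every tree decomposition; so some bag has ≥ 4 vertices and tw(G) ≥ 3. Therefore the treewidth is 3.

3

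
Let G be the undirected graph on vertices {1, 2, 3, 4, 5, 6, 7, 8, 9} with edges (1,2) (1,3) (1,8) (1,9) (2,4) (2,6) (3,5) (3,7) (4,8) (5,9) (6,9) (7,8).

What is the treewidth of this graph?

3

A width-3 tree decomposition is:
Bags: B1 = {2, 4, 6, 8}  B2 = {1, 2, 6, 8}  B3 = {1, 6, 8, 9}  B4 = {1, 7, 8, 9}  B5 = {1, 3, 7, 9}  B6 = {3, 5, 7, 9}
Tree: B1–B2, B2–B3, B3–B4, B4–B5, B5–B6
Every bag has size at most 4, so the width is 4 − 1 = 3 and tw(G) ≤ 3. For the lower bound: the 4 vertex sets {2,4,6}, {8}, {1}, {3,5,7,9} are disjoint, each induces a connected subgraph, and every pair is joined by at least one edge of G. Contracting each set to a single vertex therefore yields K_{4} as a minor, and since treewidth is minor-monotone, tw(G) ≥ tw(K_{4}) = 3. Hence tw(G) = 3 exactly.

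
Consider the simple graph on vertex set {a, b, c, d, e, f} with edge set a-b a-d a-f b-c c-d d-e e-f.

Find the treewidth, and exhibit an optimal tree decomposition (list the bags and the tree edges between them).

The largest bag has 3 vertices, giving width 2; this decomposition certifies tw(G) ≤ 2. For the lower bound, G contains the cycle b–c–d–a–b, so G is not a forest; only forests have treewidth ≤ 1, hence tw(G) ≥ 2. Combining the bounds, tw(G) = 2.

Treewidth 2.
One optimal decomposition is:
Bags: B1 = {a, b, c}  B2 = {a, c, d}  B3 = {a, d, f}  B4 = {d, e, f}
Tree: B1–B2, B2–B3, B3–B4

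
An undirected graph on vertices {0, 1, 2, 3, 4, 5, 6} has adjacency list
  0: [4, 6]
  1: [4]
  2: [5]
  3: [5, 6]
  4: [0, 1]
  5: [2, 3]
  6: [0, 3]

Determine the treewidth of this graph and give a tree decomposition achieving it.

Every bag has size at most 2, so the width is 2 − 1 = 1 and tw(G) ≤ 1. Any graph with an edge has treewidth ≥ 1, and G has the edge 1–4. The upper and lower bounds meet at 1, so that is the treewidth.

Treewidth 1.
One optimal decomposition is:
Bags: B1 = {1, 4}  B2 = {0, 4}  B3 = {0, 6}  B4 = {3, 6}  B5 = {3, 5}  B6 = {2, 5}
Tree: B1–B2, B2–B3, B3–B4, B4–B5, B5–B6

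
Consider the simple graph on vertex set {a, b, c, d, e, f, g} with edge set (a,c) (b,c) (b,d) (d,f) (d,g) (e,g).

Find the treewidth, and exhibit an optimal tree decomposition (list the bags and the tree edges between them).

The largest bag has 2 vertices, giving width 1; this decomposition certifies tw(G) ≤ 1. Any graph with an edge has treewidth ≥ 1, and G has the edge g–d. Combining the bounds, tw(G) = 1.

Treewidth 1.
One optimal decomposition is:
Bags: B1 = {d, g}  B2 = {b, d}  B3 = {e, g}  B4 = {b, c}  B5 = {a, c}  B6 = {d, f}
Tree: B1–B2, B1–B3, B2–B4, B4–B5, B1–B6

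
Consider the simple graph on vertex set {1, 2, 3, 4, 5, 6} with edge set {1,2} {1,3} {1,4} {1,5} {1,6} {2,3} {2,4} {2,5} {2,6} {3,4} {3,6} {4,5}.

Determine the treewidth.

A width-3 tree decomposition is:
Bags: B1 = {1, 2, 3, 4}  B2 = {1, 2, 4, 5}  B3 = {1, 2, 3, 6}
Tree: B1–B2, B1–B3
Every bag has size at most 4, so the width is 4 − 1 = 3 and tw(G) ≤ 3. On the other hand G contains the 4-clique {1, 2, 3, 4}. A clique must lie in a single bag of any decomposition, so no decomposition can have width below 3. Combining the bounds, tw(G) = 3.

3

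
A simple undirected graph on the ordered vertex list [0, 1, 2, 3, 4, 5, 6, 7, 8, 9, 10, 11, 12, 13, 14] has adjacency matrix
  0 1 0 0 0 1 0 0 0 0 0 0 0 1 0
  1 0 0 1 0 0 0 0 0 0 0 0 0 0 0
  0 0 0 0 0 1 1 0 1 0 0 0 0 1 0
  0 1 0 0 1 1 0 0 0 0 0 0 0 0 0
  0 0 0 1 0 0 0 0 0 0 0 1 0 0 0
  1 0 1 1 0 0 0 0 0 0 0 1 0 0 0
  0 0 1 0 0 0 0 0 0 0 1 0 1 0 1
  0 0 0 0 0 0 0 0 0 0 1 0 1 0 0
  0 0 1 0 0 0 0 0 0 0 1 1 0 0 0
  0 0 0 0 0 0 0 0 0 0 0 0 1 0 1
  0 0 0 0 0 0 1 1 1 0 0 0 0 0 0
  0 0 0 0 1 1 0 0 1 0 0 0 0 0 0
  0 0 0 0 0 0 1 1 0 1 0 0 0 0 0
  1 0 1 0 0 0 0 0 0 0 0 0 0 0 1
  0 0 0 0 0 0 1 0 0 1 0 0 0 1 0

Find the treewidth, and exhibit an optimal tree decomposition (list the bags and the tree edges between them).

The largest bag has 4 vertices, giving width 3; this decomposition certifies tw(G) ≤ 3. For the lower bound: the 4 vertex sets {7,9,12}, {10}, {6}, {2,8,13,14} are disjoint, each induces a connected subgraph, and every pair is joined by at least one edge of G. Contracting each set to a single vertex therefore yields K_{4} as a minor, and since treewidth is minor-monotone, tw(G) ≥ tw(K_{4}) = 3. The upper and lower bounds meet at 3, so that is the treewidth.

Treewidth 3.
One such decomposition:
Bags: B1 = {7, 9, 10, 12}  B2 = {6, 9, 10, 12}  B3 = {6, 9, 10, 14}  B4 = {6, 8, 10, 14}  B5 = {2, 6, 8, 14}  B6 = {2, 8, 13, 14}  B7 = {2, 8, 11, 13}  B8 = {2, 5, 11, 13}  B9 = {0, 5, 11, 13}  B10 = {0, 4, 5, 11}  B11 = {0, 3, 4, 5}  B12 = {0, 1, 3, 4}
Tree: B1–B2, B2–B3, B3–B4, B4–B5, B5–B6, B6–B7, B7–B8, B8–B9, B9–B10, B10–B11, B11–B12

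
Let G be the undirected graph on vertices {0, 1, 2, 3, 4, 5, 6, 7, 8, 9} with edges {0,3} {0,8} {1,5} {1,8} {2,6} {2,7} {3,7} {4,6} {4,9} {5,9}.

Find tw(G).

2

A width-2 tree decomposition is:
Bags: B1 = {2, 6, 7}  B2 = {3, 6, 7}  B3 = {0, 3, 6}  B4 = {0, 6, 8}  B5 = {1, 6, 8}  B6 = {1, 5, 6}  B7 = {5, 6, 9}  B8 = {4, 6, 9}
Tree: B1–B2, B2–B3, B3–B4, B4–B5, B5–B6, B6–B7, B7–B8
The largest bag has 3 vertices, giving width 2; this decomposition certifies tw(G) ≤ 2. For the lower bound, G contains the cycle 6–2–7–3–0–8–1–5–9–4–6, so G is not a forest; only forests have treewidth ≤ 1, hence tw(G) ≥ 2. Hence tw(G) = 2 exactly.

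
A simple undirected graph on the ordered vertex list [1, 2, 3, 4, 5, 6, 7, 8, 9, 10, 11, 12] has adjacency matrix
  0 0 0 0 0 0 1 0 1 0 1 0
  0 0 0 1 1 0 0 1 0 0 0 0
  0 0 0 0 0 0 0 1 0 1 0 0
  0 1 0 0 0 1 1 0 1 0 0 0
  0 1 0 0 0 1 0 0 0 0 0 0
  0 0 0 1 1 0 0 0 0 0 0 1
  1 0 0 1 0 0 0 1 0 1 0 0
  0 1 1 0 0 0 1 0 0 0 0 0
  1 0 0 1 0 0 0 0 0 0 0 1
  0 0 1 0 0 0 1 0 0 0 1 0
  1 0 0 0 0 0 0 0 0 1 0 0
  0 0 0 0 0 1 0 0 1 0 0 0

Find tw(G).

A width-3 tree decomposition is:
Bags: B1 = {1, 3, 10, 11}  B2 = {1, 3, 7, 10}  B3 = {1, 3, 7, 8}  B4 = {1, 7, 8, 9}  B5 = {4, 7, 8, 9}  B6 = {2, 4, 8, 9}  B7 = {2, 4, 9, 12}  B8 = {2, 4, 6, 12}  B9 = {2, 5, 6, 12}
Tree: B1–B2, B2–B3, B3–B4, B4–B5, B5–B6, B6–B7, B7–B8, B8–B9
Each bag holds 4 vertices, so the decomposition has width 3, which upper-bounds the treewidth. For the lower bound: the 4 vertex sets {3,10,11}, {1}, {7}, {2,4,8,9} are disjoint, each induces a connected subgraph, and every pair is joined by at least one edge of G. Contracting each set to a single vertex therefore yields K_{4} as a minor, and since treewidth is minor-monotone, tw(G) ≥ tw(K_{4}) = 3. Therefore the treewidth is 3.

3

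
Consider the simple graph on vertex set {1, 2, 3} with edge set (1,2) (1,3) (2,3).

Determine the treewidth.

A width-2 tree decomposition is:
Bags: B1 = {1, 2, 3}
Tree: (single bag)
A single bag containing all 3 vertices is trivially a valid decomposition of width 2. On the other hand G contains the 3-clique {1, 2, 3}. A clique must lie in a single bag of any decomposition, so no decomposition can have width below 2. Therefore the treewidth is 2.

2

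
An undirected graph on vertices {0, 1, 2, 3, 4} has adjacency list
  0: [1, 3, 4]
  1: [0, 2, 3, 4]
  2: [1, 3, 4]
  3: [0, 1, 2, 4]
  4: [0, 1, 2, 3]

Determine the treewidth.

A width-3 tree decomposition is:
Bags: B1 = {1, 2, 3, 4}  B2 = {0, 1, 3, 4}
Tree: B1–B2
Every bag has size at most 4, so the width is 4 − 1 = 3 and tw(G) ≤ 3. On the other hand G contains the 4-clique {0, 1, 3, 4}. A clique must lie in a single bag of any decomposition, so no decomposition can have width below 3. The upper and lower bounds meet at 3, so that is the treewidth.

3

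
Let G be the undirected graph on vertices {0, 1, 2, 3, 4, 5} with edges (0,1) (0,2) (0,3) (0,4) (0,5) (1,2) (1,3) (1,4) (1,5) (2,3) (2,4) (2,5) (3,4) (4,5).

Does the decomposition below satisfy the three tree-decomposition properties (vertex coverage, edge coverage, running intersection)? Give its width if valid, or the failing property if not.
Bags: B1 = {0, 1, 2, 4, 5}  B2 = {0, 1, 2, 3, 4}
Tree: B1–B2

Yes; width 4.

Vertex coverage: the bags together contain {0, 1, 2, 3, 4, 5}, the full vertex set. Edge coverage: each edge of G has both endpoints in at least one bag. Running intersection: for every vertex, the bags containing it form a connected subtree. All three properties hold, so this is a valid tree decomposition of width max|bag| − 1 = 4, and hence tw(G) ≤ 4.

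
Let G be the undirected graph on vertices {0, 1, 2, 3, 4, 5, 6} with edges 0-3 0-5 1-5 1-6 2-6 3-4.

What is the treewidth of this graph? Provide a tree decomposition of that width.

Treewidth 1.
Bags: B1 = {2, 6}  B2 = {1, 6}  B3 = {1, 5}  B4 = {0, 5}  B5 = {0, 3}  B6 = {3, 4}
Tree: B1–B2, B2–B3, B3–B4, B4–B5, B5–B6

The largest bag has 2 vertices, giving width 1; this decomposition certifies tw(G) ≤ 1. Any graph with an edge has treewidth ≥ 1, and G has the edge 2–6. Combining the bounds, tw(G) = 1.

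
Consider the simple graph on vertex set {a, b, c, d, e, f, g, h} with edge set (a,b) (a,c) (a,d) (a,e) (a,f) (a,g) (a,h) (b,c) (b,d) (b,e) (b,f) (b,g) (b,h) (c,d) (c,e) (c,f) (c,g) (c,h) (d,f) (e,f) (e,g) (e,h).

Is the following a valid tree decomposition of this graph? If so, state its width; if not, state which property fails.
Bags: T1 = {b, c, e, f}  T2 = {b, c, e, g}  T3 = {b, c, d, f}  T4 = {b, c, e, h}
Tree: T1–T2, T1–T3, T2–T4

A tree decomposition must satisfy three properties: every vertex lies in some bag; for every edge, both endpoints lie together in some bag; and for every vertex, the bags containing it form a connected subtree. Here vertex a appears in no bag, so the decomposition is invalid.

No — vertex a appears in no bag.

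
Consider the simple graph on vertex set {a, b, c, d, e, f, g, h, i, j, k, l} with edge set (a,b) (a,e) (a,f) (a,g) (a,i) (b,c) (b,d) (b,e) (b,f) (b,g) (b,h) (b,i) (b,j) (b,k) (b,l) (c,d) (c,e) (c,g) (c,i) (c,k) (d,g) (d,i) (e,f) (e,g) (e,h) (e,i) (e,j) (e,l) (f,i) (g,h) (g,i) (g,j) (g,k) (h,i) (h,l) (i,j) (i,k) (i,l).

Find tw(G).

A width-4 tree decomposition is:
Bags: B1 = {b, c, e, g, i}  B2 = {a, b, e, g, i}  B3 = {b, e, g, h, i}  B4 = {b, c, g, i, k}  B5 = {a, b, e, f, i}  B6 = {b, e, g, i, j}  B7 = {b, e, h, i, l}  B8 = {b, c, d, g, i}
Tree: B1–B2, B1–B3, B1–B4, B2–B5, B1–B6, B3–B7, B4–B8
Every bag has size at most 5, so the width is 5 − 1 = 4 and tw(G) ≤ 4. For the lower bound, the 5 vertices {b, c, d, g, i} are pairwise adjacent, and any tree decomposition puts a clique entirely inside one bag — forcing width ≥ 4. Hence tw(G) = 4 exactly.

4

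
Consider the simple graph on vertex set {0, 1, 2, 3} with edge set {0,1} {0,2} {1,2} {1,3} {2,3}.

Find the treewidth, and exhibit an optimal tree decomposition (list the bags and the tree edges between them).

Every bag has size at most 3, so the width is 3 − 1 = 2 and tw(G) ≤ 2. On the other hand G contains the 3-clique {0, 1, 2}. A clique must lie in a single bag of any decomposition, so no decomposition can have width below 2. Therefore the treewidth is 2.

Treewidth 2.
One optimal decomposition is:
Bags: B1 = {1, 2, 3}  B2 = {0, 1, 2}
Tree: B1–B2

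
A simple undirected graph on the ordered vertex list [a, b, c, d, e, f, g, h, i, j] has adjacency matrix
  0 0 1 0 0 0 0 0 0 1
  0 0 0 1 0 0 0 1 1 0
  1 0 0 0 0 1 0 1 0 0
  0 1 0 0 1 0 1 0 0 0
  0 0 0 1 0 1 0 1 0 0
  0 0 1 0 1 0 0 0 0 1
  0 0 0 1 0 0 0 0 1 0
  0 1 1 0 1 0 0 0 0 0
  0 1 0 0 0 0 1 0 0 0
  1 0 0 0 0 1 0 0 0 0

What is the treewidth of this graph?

A width-2 tree decomposition is:
Bags: B1 = {a, c, j}  B2 = {c, f, j}  B3 = {c, f, h}  B4 = {e, f, h}  B5 = {b, e, h}  B6 = {b, d, e}  B7 = {b, d, i}  B8 = {d, g, i}
Tree: B1–B2, B2–B3, B3–B4, B4–B5, B5–B6, B6–B7, B7–B8
The largest bag has 3 vertices, giving width 2; this decomposition certifies tw(G) ≤ 2. For the lower bound, G contains the cycle a–j–f–c–a, so G is not a forest; only forests have treewidth ≤ 1, hence tw(G) ≥ 2. The upper and lower bounds meet at 2, so that is the treewidth.

2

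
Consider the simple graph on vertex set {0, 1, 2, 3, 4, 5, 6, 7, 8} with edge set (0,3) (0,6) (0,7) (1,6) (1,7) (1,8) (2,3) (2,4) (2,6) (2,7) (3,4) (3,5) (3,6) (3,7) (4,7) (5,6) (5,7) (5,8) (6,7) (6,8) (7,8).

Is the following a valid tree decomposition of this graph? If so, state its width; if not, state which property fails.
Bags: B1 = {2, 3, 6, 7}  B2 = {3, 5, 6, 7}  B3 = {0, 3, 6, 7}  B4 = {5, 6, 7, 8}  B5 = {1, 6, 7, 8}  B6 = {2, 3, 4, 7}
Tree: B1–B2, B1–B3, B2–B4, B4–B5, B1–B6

Yes; width 3.

Every vertex of G appears in some bag (union = {0, 1, 2, 3, 4, 5, 6, 7, 8}); every edge is covered by a bag; and for each vertex v the set of bags containing v is connected in the bag tree. The decomposition is therefore valid. The largest bag has 4 vertices, so the width is 3.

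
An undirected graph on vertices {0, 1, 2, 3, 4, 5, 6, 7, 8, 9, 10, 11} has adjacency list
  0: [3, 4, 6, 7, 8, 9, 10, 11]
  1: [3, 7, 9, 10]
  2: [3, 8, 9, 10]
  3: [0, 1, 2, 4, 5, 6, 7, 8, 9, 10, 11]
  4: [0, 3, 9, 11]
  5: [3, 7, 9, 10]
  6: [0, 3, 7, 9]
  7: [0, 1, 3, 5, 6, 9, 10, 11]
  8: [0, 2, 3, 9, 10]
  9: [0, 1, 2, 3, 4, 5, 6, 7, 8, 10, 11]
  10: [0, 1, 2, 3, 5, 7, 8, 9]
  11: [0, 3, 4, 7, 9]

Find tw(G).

4

A width-4 tree decomposition is:
Bags: B1 = {0, 3, 6, 7, 9}  B2 = {0, 3, 7, 9, 10}  B3 = {3, 5, 7, 9, 10}  B4 = {0, 3, 8, 9, 10}  B5 = {0, 3, 7, 9, 11}  B6 = {2, 3, 8, 9, 10}  B7 = {0, 3, 4, 9, 11}  B8 = {1, 3, 7, 9, 10}
Tree: B1–B2, B2–B3, B2–B4, B1–B5, B4–B6, B5–B7, B3–B8
The largest bag has 5 vertices, giving width 4; this decomposition certifies tw(G) ≤ 4. For the lower bound, the 5 vertices {0, 3, 8, 9, 10} are pairwise adjacent, and any tree decomposition puts a clique entirely inside one bag — forcing width ≥ 4. Hence tw(G) = 4 exactly.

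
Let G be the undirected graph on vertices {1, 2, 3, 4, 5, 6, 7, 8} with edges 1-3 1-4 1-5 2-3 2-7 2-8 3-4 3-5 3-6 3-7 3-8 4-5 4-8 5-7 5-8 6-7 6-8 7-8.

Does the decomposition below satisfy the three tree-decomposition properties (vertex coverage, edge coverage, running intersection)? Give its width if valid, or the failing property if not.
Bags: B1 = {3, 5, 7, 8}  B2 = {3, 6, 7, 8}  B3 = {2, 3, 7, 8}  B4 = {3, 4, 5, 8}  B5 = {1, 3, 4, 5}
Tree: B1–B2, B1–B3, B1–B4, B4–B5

Yes; width 3.

Vertex coverage: the bags together contain {1, 2, 3, 4, 5, 6, 7, 8}, the full vertex set. Edge coverage: each edge of G has both endpoints in at least one bag. Running intersection: for every vertex, the bags containing it form a connected subtree. All three properties hold, so this is a valid tree decomposition of width max|bag| − 1 = 3, and hence tw(G) ≤ 3.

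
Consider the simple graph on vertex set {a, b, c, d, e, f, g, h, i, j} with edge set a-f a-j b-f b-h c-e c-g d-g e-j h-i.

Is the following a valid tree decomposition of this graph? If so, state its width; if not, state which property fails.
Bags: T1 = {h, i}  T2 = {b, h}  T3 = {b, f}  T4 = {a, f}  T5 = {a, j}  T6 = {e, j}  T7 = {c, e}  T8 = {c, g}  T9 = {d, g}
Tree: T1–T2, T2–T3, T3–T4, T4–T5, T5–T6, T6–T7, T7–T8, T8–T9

Yes; width 1.

Every vertex of G appears in some bag (union = {a, b, c, d, e, f, g, h, i, j}); every edge is covered by a bag; and for each vertex v the set of bags containing v is connected in the bag tree. The decomposition is therefore valid. The largest bag has 2 vertices, so the width is 1.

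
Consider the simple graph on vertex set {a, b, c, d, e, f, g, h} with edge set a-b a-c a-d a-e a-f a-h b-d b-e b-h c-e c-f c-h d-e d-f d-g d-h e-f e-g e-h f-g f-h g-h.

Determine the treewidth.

A width-4 tree decomposition is:
Bags: B1 = {d, e, f, g, h}  B2 = {a, d, e, f, h}  B3 = {a, b, d, e, h}  B4 = {a, c, e, f, h}
Tree: B1–B2, B2–B3, B2–B4
The largest bag has 5 vertices, giving width 4; this decomposition certifies tw(G) ≤ 4. For the lower bound, the 5 vertices {d, e, f, g, h} are pairwise adjacent, and any tree decomposition puts a clique entirely inside one bag — forcing width ≥ 4. Therefore the treewidth is 4.

4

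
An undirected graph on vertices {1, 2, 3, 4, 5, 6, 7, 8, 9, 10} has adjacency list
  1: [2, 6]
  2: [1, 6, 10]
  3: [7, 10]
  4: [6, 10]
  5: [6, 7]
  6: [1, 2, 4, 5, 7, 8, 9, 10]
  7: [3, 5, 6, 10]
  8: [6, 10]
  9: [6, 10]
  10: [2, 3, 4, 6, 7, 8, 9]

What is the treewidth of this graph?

A width-2 tree decomposition is:
Bags: B1 = {2, 6, 10}  B2 = {6, 7, 10}  B3 = {1, 2, 6}  B4 = {6, 8, 10}  B5 = {3, 7, 10}  B6 = {5, 6, 7}  B7 = {4, 6, 10}  B8 = {6, 9, 10}
Tree: B1–B2, B1–B3, B2–B4, B2–B5, B2–B6, B1–B7, B1–B8
The largest bag has 3 vertices, giving width 2; this decomposition certifies tw(G) ≤ 2. For the lower bound, the 3 vertices {3, 7, 10} are pairwise adjacent, and any tree decomposition puts a clique entirely inside one bag — forcing width ≥ 2. Combining the bounds, tw(G) = 2.

2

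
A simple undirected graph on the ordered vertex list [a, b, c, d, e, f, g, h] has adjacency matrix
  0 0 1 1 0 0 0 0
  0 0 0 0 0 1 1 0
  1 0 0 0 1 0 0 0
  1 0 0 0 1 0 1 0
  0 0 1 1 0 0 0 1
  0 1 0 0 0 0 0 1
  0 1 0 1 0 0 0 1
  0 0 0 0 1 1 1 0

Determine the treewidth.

A width-2 tree decomposition is:
Bags: B1 = {a, c, e}  B2 = {a, d, e}  B3 = {d, e, h}  B4 = {d, g, h}  B5 = {f, g, h}  B6 = {b, f, g}
Tree: B1–B2, B2–B3, B3–B4, B4–B5, B5–B6
Every bag has size at most 3, so the width is 3 − 1 = 2 and tw(G) ≤ 2. Since c–a–d–e–c is a cycle in G, G is not acyclic. Forests are exactly the graphs of treewidth ≤ 1, so tw(G) ≥ 2. The upper and lower bounds meet at 2, so that is the treewidth.

2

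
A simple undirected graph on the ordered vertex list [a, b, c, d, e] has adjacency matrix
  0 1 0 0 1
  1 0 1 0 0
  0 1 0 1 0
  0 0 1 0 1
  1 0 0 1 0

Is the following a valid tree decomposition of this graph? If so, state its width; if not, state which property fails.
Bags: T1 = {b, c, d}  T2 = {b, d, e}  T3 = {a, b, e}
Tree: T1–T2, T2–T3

Checking the three conditions: (i) the bags cover all of {a, b, c, d, e}; (ii) for each edge, some bag contains both endpoints; (iii) the bags containing any fixed vertex form a subtree. All hold, so the decomposition is valid with width 3 − 1 = 2.

Yes; width 2.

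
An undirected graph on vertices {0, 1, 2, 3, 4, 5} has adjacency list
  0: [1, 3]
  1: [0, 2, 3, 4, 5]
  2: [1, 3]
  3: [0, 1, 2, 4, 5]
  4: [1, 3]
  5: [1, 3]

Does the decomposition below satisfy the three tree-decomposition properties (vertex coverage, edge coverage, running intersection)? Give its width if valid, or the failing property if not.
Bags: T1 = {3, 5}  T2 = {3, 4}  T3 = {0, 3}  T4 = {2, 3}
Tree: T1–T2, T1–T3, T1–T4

A tree decomposition must satisfy three properties: every vertex lies in some bag; for every edge, both endpoints lie together in some bag; and for every vertex, the bags containing it form a connected subtree. Here vertex 1 appears in no bag, so the decomposition is invalid.

No — vertex 1 appears in no bag.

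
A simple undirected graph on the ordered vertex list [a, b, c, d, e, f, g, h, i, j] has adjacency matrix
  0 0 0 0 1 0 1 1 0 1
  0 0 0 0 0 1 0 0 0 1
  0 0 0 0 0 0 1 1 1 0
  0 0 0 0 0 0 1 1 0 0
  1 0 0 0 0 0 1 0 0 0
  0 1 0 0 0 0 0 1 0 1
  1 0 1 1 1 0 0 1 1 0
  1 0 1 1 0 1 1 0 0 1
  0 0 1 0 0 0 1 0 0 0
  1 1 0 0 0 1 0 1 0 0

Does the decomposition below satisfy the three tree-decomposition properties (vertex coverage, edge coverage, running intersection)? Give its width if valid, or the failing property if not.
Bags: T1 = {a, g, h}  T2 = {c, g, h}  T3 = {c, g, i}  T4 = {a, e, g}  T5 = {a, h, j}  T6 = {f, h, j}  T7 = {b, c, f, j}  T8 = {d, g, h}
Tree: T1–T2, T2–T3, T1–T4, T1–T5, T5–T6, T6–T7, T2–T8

No — bags containing vertex c are not connected in the tree.

A tree decomposition must satisfy three properties: every vertex lies in some bag; for every edge, both endpoints lie together in some bag; and for every vertex, the bags containing it form a connected subtree. Here bags containing vertex c are not connected in the tree, so the decomposition is invalid.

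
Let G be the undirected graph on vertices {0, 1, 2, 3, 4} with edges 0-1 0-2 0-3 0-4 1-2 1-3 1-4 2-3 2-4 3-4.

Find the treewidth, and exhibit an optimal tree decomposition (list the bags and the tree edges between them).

With just one bag of size 5, the width is 5 − 1 = 4, so tw(G) ≤ 4. On the other hand G contains the 5-clique {0, 1, 2, 3, 4}. A clique must lie in a single bag of any decomposition, so no decomposition can have width below 4. The upper and lower bounds meet at 4, so that is the treewidth.

Treewidth 4.
Bags: B1 = {0, 1, 2, 3, 4}
Tree: (single bag)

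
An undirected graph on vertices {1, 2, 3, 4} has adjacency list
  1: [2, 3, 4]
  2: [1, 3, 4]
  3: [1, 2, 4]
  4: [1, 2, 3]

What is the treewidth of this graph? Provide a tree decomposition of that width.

Treewidth 3.
One optimal decomposition is:
Bags: B1 = {1, 2, 3, 4}
Tree: (single bag)

A single bag containing all 4 vertices is trivially a valid decomposition of width 3. Conversely, {1, 2, 3, 4} is a clique of size 4, and the vertices of any clique must share a bag in every tree decomposition; so some bag has ≥ 4 vertices and tw(G) ≥ 3. The upper and lower bounds meet at 3, so that is the treewidth.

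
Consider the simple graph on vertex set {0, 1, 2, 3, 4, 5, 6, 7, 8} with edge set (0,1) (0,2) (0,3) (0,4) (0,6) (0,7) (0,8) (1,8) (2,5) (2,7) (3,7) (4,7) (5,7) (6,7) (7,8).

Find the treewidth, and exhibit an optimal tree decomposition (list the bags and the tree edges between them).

Each bag holds 3 vertices, so the decomposition has width 2, which upper-bounds the treewidth. On the other hand G contains the 3-clique {0, 1, 8}. A clique must lie in a single bag of any decomposition, so no decomposition can have width below 2. Hence tw(G) = 2 exactly.

Treewidth 2.
Bags: B1 = {0, 7, 8}  B2 = {0, 3, 7}  B3 = {0, 4, 7}  B4 = {0, 2, 7}  B5 = {0, 1, 8}  B6 = {2, 5, 7}  B7 = {0, 6, 7}
Tree: B1–B2, B1–B3, B2–B4, B1–B5, B4–B6, B1–B7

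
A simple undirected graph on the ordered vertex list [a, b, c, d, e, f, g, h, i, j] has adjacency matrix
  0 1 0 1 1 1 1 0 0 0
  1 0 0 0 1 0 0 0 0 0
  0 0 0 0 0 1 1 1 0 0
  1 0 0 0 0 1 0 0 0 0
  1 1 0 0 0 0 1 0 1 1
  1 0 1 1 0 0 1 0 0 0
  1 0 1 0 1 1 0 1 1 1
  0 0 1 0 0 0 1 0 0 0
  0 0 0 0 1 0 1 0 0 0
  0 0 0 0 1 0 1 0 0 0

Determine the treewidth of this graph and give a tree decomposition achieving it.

Treewidth 2.
One such decomposition:
Bags: B1 = {a, b, e}  B2 = {a, e, g}  B3 = {a, f, g}  B4 = {e, g, i}  B5 = {a, d, f}  B6 = {c, f, g}  B7 = {c, g, h}  B8 = {e, g, j}
Tree: B1–B2, B2–B3, B2–B4, B3–B5, B3–B6, B6–B7, B2–B8

Each bag holds 3 vertices, so the decomposition has width 2, which upper-bounds the treewidth. On the other hand G contains the 3-clique {a, d, f}. A clique must lie in a single bag of any decomposition, so no decomposition can have width below 2. The upper and lower bounds meet at 2, so that is the treewidth.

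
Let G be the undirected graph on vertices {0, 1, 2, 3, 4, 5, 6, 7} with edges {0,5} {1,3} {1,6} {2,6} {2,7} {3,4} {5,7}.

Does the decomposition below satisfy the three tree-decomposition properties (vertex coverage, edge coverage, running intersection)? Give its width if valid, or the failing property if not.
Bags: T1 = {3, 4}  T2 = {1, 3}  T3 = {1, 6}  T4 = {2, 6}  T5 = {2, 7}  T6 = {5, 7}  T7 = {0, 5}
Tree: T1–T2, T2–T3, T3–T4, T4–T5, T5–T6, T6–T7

Yes; width 1.

Checking the three conditions: (i) the bags cover all of {0, 1, 2, 3, 4, 5, 6, 7}; (ii) for each edge, some bag contains both endpoints; (iii) the bags containing any fixed vertex form a subtree. All hold, so the decomposition is valid with width 2 − 1 = 1.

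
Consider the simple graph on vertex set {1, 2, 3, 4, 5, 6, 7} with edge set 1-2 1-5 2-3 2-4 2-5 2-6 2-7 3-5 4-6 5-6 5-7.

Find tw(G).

A width-2 tree decomposition is:
Bags: B1 = {2, 5, 7}  B2 = {2, 5, 6}  B3 = {2, 4, 6}  B4 = {2, 3, 5}  B5 = {1, 2, 5}
Tree: B1–B2, B2–B3, B2–B4, B1–B5
Every bag has size at most 3, so the width is 3 − 1 = 2 and tw(G) ≤ 2. On the other hand G contains the 3-clique {2, 4, 6}. A clique must lie in a single bag of any decomposition, so no decomposition can have width below 2. The upper and lower bounds meet at 2, so that is the treewidth.

2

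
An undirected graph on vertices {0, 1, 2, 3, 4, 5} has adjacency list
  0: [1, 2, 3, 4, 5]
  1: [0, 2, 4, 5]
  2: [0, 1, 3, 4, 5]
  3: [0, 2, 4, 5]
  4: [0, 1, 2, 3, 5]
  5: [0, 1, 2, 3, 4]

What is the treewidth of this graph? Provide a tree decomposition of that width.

Treewidth 4.
One such decomposition:
Bags: B1 = {0, 2, 3, 4, 5}  B2 = {0, 1, 2, 4, 5}
Tree: B1–B2

The largest bag has 5 vertices, giving width 4; this decomposition certifies tw(G) ≤ 4. Conversely, {0, 1, 2, 4, 5} is a clique of size 5, and the vertices of any clique must share a bag in every tree decomposition; so some bag has ≥ 5 vertices and tw(G) ≥ 4. The upper and lower bounds meet at 4, so that is the treewidth.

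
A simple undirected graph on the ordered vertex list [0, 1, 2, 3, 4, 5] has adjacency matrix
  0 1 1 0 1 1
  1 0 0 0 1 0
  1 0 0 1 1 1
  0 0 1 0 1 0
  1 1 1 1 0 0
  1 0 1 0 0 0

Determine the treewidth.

A width-2 tree decomposition is:
Bags: B1 = {0, 2, 5}  B2 = {0, 2, 4}  B3 = {2, 3, 4}  B4 = {0, 1, 4}
Tree: B1–B2, B2–B3, B2–B4
Every bag has size at most 3, so the width is 3 − 1 = 2 and tw(G) ≤ 2. For the lower bound, the 3 vertices {0, 1, 4} are pairwise adjacent, and any tree decomposition puts a clique entirely inside one bag — forcing width ≥ 2. Combining the bounds, tw(G) = 2.

2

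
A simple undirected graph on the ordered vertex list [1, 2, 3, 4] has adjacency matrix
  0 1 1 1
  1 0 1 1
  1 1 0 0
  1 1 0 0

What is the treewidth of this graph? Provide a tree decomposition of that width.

Treewidth 2.
One optimal decomposition is:
Bags: B1 = {1, 2, 3}  B2 = {1, 2, 4}
Tree: B1–B2

The largest bag has 3 vertices, giving width 2; this decomposition certifies tw(G) ≤ 2. For the lower bound, the 3 vertices {1, 2, 3} are pairwise adjacent, and any tree decomposition puts a clique entirely inside one bag — forcing width ≥ 2. Hence tw(G) = 2 exactly.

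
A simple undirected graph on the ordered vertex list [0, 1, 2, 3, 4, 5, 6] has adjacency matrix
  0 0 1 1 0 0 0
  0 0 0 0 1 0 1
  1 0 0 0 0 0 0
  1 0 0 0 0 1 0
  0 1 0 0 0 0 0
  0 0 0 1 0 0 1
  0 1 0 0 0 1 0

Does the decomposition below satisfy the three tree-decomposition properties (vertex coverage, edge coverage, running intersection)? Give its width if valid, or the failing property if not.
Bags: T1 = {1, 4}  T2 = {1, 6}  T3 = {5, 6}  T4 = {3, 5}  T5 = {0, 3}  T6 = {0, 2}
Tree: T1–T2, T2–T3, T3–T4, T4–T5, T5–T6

Vertex coverage: the bags together contain {0, 1, 2, 3, 4, 5, 6}, the full vertex set. Edge coverage: each edge of G has both endpoints in at least one bag. Running intersection: for every vertex, the bags containing it form a connected subtree. All three properties hold, so this is a valid tree decomposition of width max|bag| − 1 = 1, and hence tw(G) ≤ 1.

Yes; width 1.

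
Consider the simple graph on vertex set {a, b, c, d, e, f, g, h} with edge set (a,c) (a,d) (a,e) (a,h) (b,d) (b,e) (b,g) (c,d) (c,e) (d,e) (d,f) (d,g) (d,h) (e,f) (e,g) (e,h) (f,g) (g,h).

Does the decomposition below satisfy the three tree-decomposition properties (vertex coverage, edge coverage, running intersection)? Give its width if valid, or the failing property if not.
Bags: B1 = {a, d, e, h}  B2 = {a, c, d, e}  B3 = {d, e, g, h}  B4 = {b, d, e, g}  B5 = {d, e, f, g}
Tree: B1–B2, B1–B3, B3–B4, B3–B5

Yes; width 3.

Checking the three conditions: (i) the bags cover all of {a, b, c, d, e, f, g, h}; (ii) for each edge, some bag contains both endpoints; (iii) the bags containing any fixed vertex form a subtree. All hold, so the decomposition is valid with width 4 − 1 = 3.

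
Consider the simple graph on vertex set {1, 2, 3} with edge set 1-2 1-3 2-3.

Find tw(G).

A width-2 tree decomposition is:
Bags: B1 = {1, 2, 3}
Tree: (single bag)
A single bag containing all 3 vertices is trivially a valid decomposition of width 2. On the other hand G contains the 3-clique {1, 2, 3}. A clique must lie in a single bag of any decomposition, so no decomposition can have width below 2. The upper and lower bounds meet at 2, so that is the treewidth.

2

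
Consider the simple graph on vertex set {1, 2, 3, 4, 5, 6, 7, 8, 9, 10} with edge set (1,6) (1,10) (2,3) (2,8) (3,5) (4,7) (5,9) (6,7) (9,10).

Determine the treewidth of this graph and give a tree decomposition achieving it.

Each bag holds 2 vertices, so the decomposition has width 1, which upper-bounds the treewidth. Since G has at least one edge (e.g. 8–2), it is not an edgeless graph, so tw(G) ≥ 1. Therefore the treewidth is 1.

Treewidth 1.
Bags: B1 = {2, 8}  B2 = {2, 3}  B3 = {3, 5}  B4 = {5, 9}  B5 = {9, 10}  B6 = {1, 10}  B7 = {1, 6}  B8 = {6, 7}  B9 = {4, 7}
Tree: B1–B2, B2–B3, B3–B4, B4–B5, B5–B6, B6–B7, B7–B8, B8–B9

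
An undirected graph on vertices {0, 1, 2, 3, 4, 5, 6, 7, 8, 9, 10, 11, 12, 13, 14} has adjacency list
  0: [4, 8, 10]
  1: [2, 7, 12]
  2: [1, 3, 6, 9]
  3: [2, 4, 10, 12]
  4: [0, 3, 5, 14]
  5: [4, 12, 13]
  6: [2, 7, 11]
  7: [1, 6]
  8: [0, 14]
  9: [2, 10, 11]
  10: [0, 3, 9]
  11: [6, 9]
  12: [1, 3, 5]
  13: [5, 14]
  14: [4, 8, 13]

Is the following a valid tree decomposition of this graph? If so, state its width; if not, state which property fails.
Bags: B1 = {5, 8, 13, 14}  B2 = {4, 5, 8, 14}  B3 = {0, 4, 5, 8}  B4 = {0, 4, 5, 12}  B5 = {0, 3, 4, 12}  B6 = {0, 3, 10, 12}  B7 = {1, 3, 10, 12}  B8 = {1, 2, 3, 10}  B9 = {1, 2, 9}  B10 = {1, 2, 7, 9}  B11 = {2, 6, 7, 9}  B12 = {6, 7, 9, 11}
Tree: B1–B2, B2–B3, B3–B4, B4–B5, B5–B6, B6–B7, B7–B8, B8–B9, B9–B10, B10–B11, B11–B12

No — edge (10,9) lies in no bag.

A tree decomposition must satisfy three properties: every vertex lies in some bag; for every edge, both endpoints lie together in some bag; and for every vertex, the bags containing it form a connected subtree. Here edge (10,9) lies in no bag, so the decomposition is invalid.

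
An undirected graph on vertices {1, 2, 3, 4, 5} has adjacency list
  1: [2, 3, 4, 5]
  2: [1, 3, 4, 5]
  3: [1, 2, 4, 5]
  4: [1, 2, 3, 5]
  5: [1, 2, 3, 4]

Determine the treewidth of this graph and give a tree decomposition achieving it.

Treewidth 4.
Bags: B1 = {1, 2, 3, 4, 5}
Tree: (single bag)

A single bag containing all 5 vertices is trivially a valid decomposition of width 4. On the other hand G contains the 5-clique {1, 2, 3, 4, 5}. A clique must lie in a single bag of any decomposition, so no decomposition can have width below 4. The upper and lower bounds meet at 4, so that is the treewidth.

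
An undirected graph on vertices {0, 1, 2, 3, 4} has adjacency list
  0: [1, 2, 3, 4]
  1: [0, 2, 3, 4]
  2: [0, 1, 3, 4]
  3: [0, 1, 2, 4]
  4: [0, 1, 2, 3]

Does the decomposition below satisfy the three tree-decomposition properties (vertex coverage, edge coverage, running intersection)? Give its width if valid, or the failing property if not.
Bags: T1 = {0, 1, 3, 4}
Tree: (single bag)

A tree decomposition must satisfy three properties: every vertex lies in some bag; for every edge, both endpoints lie together in some bag; and for every vertex, the bags containing it form a connected subtree. Here vertex 2 appears in no bag, so the decomposition is invalid.

No — vertex 2 appears in no bag.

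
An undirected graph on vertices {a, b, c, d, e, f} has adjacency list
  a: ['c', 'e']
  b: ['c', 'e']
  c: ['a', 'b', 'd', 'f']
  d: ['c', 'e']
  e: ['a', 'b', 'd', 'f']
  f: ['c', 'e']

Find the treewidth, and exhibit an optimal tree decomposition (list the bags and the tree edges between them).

Treewidth 2.
Bags: B1 = {b, c, e}  B2 = {a, c, e}  B3 = {c, e, f}  B4 = {c, d, e}
Tree: B1–B2, B2–B3, B3–B4

Each bag holds 3 vertices, so the decomposition has width 2, which upper-bounds the treewidth. The edges e–b–c–a–e form a cycle, so G is not a tree and its treewidth is at least 2. Therefore the treewidth is 2.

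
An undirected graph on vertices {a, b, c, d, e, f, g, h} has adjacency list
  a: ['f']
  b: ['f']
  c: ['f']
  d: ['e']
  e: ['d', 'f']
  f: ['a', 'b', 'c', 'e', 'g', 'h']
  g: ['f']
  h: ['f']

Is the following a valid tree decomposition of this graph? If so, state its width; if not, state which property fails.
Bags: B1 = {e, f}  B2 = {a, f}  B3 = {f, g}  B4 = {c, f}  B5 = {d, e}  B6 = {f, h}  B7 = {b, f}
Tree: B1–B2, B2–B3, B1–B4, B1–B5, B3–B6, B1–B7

Yes; width 1.

Every vertex of G appears in some bag (union = {a, b, c, d, e, f, g, h}); every edge is covered by a bag; and for each vertex v the set of bags containing v is connected in the bag tree. The decomposition is therefore valid. The largest bag has 2 vertices, so the width is 1.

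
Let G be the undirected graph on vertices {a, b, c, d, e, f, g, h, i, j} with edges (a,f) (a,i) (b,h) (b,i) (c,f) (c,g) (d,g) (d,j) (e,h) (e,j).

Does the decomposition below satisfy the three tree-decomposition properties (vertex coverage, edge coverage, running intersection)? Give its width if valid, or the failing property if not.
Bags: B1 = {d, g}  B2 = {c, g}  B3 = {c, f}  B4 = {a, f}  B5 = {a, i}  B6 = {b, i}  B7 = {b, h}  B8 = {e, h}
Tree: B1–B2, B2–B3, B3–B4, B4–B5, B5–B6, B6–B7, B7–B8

A tree decomposition must satisfy three properties: every vertex lies in some bag; for every edge, both endpoints lie together in some bag; and for every vertex, the bags containing it form a connected subtree. Here vertex j appears in no bag, so the decomposition is invalid.

No — vertex j appears in no bag.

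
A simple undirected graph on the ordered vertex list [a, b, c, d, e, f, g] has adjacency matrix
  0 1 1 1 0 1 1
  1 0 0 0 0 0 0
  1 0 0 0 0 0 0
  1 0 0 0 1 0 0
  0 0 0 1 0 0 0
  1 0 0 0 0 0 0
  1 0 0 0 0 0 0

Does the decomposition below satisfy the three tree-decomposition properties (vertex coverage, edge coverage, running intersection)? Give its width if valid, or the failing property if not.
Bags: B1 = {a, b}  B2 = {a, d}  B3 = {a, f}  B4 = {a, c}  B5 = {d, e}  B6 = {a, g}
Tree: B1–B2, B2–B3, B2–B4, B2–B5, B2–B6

Every vertex of G appears in some bag (union = {a, b, c, d, e, f, g}); every edge is covered by a bag; and for each vertex v the set of bags containing v is connected in the bag tree. The decomposition is therefore valid. The largest bag has 2 vertices, so the width is 1.

Yes; width 1.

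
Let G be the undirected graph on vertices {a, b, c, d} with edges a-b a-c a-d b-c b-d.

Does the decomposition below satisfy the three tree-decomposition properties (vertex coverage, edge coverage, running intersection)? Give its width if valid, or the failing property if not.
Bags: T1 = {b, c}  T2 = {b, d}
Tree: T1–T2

No — vertex a appears in no bag.

A tree decomposition must satisfy three properties: every vertex lies in some bag; for every edge, both endpoints lie together in some bag; and for every vertex, the bags containing it form a connected subtree. Here vertex a appears in no bag, so the decomposition is invalid.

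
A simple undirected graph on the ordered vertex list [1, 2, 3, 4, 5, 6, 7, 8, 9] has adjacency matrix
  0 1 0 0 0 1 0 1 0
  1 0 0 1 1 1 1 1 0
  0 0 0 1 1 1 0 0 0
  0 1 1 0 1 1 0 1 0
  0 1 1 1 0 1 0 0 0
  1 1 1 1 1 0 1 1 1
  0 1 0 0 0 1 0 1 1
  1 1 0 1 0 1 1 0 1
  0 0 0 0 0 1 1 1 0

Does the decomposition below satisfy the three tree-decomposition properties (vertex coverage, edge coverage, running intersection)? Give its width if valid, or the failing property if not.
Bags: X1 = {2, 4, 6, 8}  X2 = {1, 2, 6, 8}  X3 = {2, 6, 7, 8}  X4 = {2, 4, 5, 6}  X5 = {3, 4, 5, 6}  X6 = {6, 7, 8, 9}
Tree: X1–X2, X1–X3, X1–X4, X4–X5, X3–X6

Vertex coverage: the bags together contain {1, 2, 3, 4, 5, 6, 7, 8, 9}, the full vertex set. Edge coverage: each edge of G has both endpoints in at least one bag. Running intersection: for every vertex, the bags containing it form a connected subtree. All three properties hold, so this is a valid tree decomposition of width max|bag| − 1 = 3, and hence tw(G) ≤ 3.

Yes; width 3.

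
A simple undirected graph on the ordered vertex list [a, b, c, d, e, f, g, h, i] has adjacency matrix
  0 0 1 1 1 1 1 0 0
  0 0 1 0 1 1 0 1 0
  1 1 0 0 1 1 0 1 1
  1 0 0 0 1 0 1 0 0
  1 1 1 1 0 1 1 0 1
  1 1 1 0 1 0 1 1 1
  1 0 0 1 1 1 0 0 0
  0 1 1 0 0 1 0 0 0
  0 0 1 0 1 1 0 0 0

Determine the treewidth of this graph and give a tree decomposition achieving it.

The largest bag has 4 vertices, giving width 3; this decomposition certifies tw(G) ≤ 3. On the other hand G contains the 4-clique {a, d, e, g}. A clique must lie in a single bag of any decomposition, so no decomposition can have width below 3. Combining the bounds, tw(G) = 3.

Treewidth 3.
One optimal decomposition is:
Bags: B1 = {b, c, f, h}  B2 = {b, c, e, f}  B3 = {c, e, f, i}  B4 = {a, c, e, f}  B5 = {a, e, f, g}  B6 = {a, d, e, g}
Tree: B1–B2, B2–B3, B3–B4, B4–B5, B5–B6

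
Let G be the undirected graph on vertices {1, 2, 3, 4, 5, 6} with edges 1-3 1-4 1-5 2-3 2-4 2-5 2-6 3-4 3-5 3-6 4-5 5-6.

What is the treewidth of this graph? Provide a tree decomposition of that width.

Treewidth 3.
Bags: B1 = {2, 3, 5, 6}  B2 = {2, 3, 4, 5}  B3 = {1, 3, 4, 5}
Tree: B1–B2, B2–B3

Every bag has size at most 4, so the width is 4 − 1 = 3 and tw(G) ≤ 3. On the other hand G contains the 4-clique {1, 3, 4, 5}. A clique must lie in a single bag of any decomposition, so no decomposition can have width below 3. The upper and lower bounds meet at 3, so that is the treewidth.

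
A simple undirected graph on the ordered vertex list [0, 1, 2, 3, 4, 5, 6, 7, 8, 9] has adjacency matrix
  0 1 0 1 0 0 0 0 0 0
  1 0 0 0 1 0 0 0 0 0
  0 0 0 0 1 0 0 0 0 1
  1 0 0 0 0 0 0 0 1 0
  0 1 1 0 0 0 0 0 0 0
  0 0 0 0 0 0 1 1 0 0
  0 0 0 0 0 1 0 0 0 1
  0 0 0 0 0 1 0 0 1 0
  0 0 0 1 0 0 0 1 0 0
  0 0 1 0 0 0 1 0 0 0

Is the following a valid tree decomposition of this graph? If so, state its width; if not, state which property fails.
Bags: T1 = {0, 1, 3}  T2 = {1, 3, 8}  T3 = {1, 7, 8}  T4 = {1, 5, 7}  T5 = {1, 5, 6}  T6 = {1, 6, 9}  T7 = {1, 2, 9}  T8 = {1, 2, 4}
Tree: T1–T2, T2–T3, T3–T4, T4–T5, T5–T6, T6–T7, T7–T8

Yes; width 2.

Checking the three conditions: (i) the bags cover all of {0, 1, 2, 3, 4, 5, 6, 7, 8, 9}; (ii) for each edge, some bag contains both endpoints; (iii) the bags containing any fixed vertex form a subtree. All hold, so the decomposition is valid with width 3 − 1 = 2.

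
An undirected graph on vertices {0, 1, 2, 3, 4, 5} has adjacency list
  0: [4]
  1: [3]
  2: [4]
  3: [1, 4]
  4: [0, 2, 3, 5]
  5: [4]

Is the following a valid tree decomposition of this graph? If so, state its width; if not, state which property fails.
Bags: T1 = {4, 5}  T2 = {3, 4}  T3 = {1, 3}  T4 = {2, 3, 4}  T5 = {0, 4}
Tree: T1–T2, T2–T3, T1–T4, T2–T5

A tree decomposition must satisfy three properties: every vertex lies in some bag; for every edge, both endpoints lie together in some bag; and for every vertex, the bags containing it form a connected subtree. Here bags containing vertex 3 are not connected in the tree, so the decomposition is invalid.

No — bags containing vertex 3 are not connected in the tree.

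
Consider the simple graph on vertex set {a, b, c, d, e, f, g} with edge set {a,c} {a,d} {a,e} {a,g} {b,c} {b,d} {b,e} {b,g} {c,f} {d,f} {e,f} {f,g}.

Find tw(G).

3

A width-3 tree decomposition is:
Bags: B1 = {a, b, f, g}  B2 = {a, b, c, f}  B3 = {a, b, d, f}  B4 = {a, b, e, f}
Tree: B1–B2, B2–B3, B3–B4
Every bag has size at most 4, so the width is 4 − 1 = 3 and tw(G) ≤ 3. For the lower bound: the 4 vertex sets {f,g}, {b,c}, {a}, {d} are disjoint, each induces a connected subgraph, and every pair is joined by at least one edge of G. Contracting each set to a single vertex therefore yields K_{4} as a minor, and since treewidth is minor-monotone, tw(G) ≥ tw(K_{4}) = 3. Therefore the treewidth is 3.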